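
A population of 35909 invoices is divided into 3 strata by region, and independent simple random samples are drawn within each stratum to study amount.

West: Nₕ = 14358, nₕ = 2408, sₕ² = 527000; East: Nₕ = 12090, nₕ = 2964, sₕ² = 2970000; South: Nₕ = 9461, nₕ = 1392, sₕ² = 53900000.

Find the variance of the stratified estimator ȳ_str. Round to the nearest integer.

Var(ȳ_str) = Σₕ Wₕ²(1 − fₕ)sₕ²/nₕ with Wₕ = Nₕ/N, N = 35909.
West: Wₕ = 0.39984405; term = 0.39984405²·(1 − 0.16771138)·527000/2408 = 29.121207.
East: Wₕ = 0.33668440; term = 0.33668440²·(1 − 0.24516129)·2970000/2964 = 85.738996.
South: Wₕ = 0.26347155; term = 0.26347155²·(1 − 0.14713032)·53900000/1392 = 2292.4489.
Sum = 2407.3091.

2407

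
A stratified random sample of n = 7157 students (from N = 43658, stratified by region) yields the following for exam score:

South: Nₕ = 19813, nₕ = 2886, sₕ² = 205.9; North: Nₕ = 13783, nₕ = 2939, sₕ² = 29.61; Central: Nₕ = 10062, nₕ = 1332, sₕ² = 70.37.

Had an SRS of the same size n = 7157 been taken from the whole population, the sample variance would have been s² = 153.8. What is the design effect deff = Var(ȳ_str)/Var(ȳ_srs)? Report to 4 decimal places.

Var(ȳ_str) = Σ Wₕ²(1−fₕ)sₕ²/nₕ with Wₕ = Nₕ/43658:
  South: (19813/43658)²·(1−2886/19813)·205.9/2886 = 0.012553435
  North: (13783/43658)²·(1−2939/13783)·29.61/2939 = 7.9003151 × 10^-4
  Central: (10062/43658)²·(1−1332/10062)·70.37/1332 = 0.0024347491
  → Var(ȳ_str) = 0.015778216.
Var(ȳ_srs) = (1 − 7157/43658)·153.8/7157 = 0.017966614.
deff = 0.015778216 / 0.017966614 = 0.8782.

0.8782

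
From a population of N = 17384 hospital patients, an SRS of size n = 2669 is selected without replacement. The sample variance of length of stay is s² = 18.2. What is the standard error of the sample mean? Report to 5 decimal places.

Under SRS without replacement, Var(ȳ) = (1 − f)·s²/n with f = n/N = 2669/17384 = 0.15353198.
Var(ȳ) = (1 − 0.15353198)·18.2/2669 = 0.84646802·0.0068190333 = 0.0057720936.
SE(ȳ) = √(0.0057720936) = 0.07597.

0.07597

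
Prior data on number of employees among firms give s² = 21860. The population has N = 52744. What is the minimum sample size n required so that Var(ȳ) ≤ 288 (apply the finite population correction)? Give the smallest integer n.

Without fpc, n₀ = s²/D = 21860/288 = 75.9028.
With fpc, (1 − n/N)·s²/n ≤ D requires n ≥ n₀/(1 + n₀/N) = 75.9028/(1 + 75.9028/52744) = 75.7937.
Rounding up, n = 76.

76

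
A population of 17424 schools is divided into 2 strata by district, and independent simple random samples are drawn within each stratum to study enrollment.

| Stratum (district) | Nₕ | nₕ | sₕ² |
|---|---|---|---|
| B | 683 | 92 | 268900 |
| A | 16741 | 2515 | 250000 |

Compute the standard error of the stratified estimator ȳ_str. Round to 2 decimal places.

Var(ȳ_str) = Σₕ Wₕ²(1 − fₕ)sₕ²/nₕ with Wₕ = Nₕ/N, N = 17424.
B: Wₕ = 0.03919881; term = 0.03919881²·(1 − 0.13469985)·268900/92 = 3.8861131.
A: Wₕ = 0.96080119; term = 0.96080119²·(1 − 0.15022997)·250000/2515 = 77.977713.
Sum = 81.863826.
SE = √(81.863826) = 9.05.

9.05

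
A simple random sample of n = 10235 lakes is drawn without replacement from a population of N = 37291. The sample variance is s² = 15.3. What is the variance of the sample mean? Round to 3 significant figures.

Under SRS without replacement, Var(ȳ) = (1 − f)·s²/n with f = n/N = 10235/37291 = 0.27446301.
Var(ȳ) = (1 − 0.27446301)·15.3/10235 = 0.72553699·0.0014948705 = 0.0010845839.

0.00108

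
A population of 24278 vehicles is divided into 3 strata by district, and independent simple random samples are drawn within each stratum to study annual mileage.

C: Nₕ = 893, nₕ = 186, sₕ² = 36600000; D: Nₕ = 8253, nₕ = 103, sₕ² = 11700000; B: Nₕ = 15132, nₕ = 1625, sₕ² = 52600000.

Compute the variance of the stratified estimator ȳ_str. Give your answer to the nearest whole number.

Var(ȳ_str) = Σₕ Wₕ²(1 − fₕ)sₕ²/nₕ with Wₕ = Nₕ/N, N = 24278.
C: Wₕ = 0.03678227; term = 0.03678227²·(1 − 0.20828667)·36600000/186 = 210.77214.
D: Wₕ = 0.33993739; term = 0.33993739²·(1 − 0.01248031)·11700000/103 = 12962.605.
B: Wₕ = 0.62328034; term = 0.62328034²·(1 − 0.10738832)·52600000/1625 = 11224.365.
Sum = 24397.742.

24398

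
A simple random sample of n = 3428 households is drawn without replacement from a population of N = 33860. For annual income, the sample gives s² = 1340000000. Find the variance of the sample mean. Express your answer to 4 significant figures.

Under SRS without replacement, Var(ȳ) = (1 − f)·s²/n with f = n/N = 3428/33860 = 0.10124040.
Var(ȳ) = (1 − 0.10124040)·1340000000/3428 = 0.89875960·390898.48 = 351323.76.

351300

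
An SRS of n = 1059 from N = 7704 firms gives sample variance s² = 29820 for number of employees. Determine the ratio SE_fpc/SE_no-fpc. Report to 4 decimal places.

f = n/N = 1059/7704 = 0.13746106.
SE_no-fpc = √(s²/n) = 5.3064715; SE_fpc = √((1−f)s²/n) = 4.928278.
Ratio = √(1−f) = 0.92872975.

0.9287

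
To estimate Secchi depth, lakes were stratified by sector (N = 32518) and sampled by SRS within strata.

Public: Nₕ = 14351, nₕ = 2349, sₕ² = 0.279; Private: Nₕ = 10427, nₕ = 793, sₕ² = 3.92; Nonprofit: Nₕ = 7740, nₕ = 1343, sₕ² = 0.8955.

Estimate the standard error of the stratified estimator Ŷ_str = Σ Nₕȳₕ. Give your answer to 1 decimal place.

741.6

Var(Ŷ_str) = Σₕ Nₕ²(1 − fₕ)sₕ²/nₕ.
Public: 14351²·(1 − 2349/14351)·0.279/2349 = 20457.708.
Private: 10427²·(1 − 793/10427)·3.92/793 = 496568.19.
Nonprofit: 7740²·(1 − 1343/7740)·0.8955/1343 = 33014.665.
Sum = 550040.56.
SE = √(550040.56) = 741.6.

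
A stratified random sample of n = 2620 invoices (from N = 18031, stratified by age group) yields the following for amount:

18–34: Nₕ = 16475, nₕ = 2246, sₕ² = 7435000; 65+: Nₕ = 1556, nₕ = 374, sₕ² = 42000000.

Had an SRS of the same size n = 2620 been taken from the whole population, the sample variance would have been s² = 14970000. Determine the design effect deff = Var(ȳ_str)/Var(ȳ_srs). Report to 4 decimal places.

Var(ȳ_str) = Σ Wₕ²(1−fₕ)sₕ²/nₕ with Wₕ = Nₕ/18031:
  18–34: (16475/18031)²·(1−2246/16475)·7435000/2246 = 2386.8845
  65+: (1556/18031)²·(1−374/1556)·42000000/374 = 635.27992
  → Var(ȳ_str) = 3022.1644.
Var(ȳ_srs) = (1 − 2620/18031)·14970000/2620 = 4883.5036.
deff = 3022.1644 / 4883.5036 = 0.6189.

0.6189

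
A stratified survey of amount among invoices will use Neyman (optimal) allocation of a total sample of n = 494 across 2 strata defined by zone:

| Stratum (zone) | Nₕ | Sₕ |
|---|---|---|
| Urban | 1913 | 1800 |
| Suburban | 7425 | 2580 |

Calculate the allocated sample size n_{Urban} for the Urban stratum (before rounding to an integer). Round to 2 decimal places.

75.27

Neyman allocation: nₕ = n·NₕSₕ / Σⱼ NⱼSⱼ.
Σ NⱼSⱼ = 1913·1800 + 7425·2580 = 2.25999 × 10^7.
n_{Urban} = 494·1913·1800 / (2.25999 × 10^7) = 75.27.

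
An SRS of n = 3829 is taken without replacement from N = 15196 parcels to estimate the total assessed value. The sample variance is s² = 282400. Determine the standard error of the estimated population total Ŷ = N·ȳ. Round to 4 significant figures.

112900

Var(Ŷ) = N²·Var(ȳ) = N²·(1 − n/N)·s²/n.
f = 3829/15196 = 0.25197420; Var(ȳ) = 0.74802580·282400/3829 = 55.1691.
Var(Ŷ) = 15196² · 55.1691 = 1.2739561 × 10^10.
SE(Ŷ) = √(1.2739561 × 10^10) = 112900.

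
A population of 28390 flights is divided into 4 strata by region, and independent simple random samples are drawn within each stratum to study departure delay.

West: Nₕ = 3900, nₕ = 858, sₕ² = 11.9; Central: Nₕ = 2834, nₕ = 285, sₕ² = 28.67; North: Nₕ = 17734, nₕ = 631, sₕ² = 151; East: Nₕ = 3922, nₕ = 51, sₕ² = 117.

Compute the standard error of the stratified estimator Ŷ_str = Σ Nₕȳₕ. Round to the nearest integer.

10407

Var(Ŷ_str) = Σₕ Nₕ²(1 − fₕ)sₕ²/nₕ.
West: 3900²·(1 − 858/3900)·11.9/858 = 164544.55.
Central: 2834²·(1 − 285/2834)·28.67/285 = 726695.57.
North: 17734²·(1 − 631/17734)·151/631 = 7.2581608 × 10^7.
East: 3922²·(1 − 51/3922)·117/51 = 3.4829436 × 10^7.
Sum = 1.0830228 × 10^8.
SE = √(1.0830228 × 10^8) = 10407.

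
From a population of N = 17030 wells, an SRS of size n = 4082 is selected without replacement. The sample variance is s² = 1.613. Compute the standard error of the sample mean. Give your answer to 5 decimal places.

0.01733

Under SRS without replacement, Var(ȳ) = (1 − f)·s²/n with f = n/N = 4082/17030 = 0.23969466.
Var(ȳ) = (1 − 0.23969466)·1.613/4082 = 0.76030534·3.9514944 × 10^-4 = 3.0043423 × 10^-4.
SE(ȳ) = √(3.0043423 × 10^-4) = 0.01733.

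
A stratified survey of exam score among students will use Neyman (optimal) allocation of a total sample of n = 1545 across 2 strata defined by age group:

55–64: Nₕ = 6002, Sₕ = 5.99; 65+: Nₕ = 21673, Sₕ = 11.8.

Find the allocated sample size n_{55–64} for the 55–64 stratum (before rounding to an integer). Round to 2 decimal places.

Neyman allocation: nₕ = n·NₕSₕ / Σⱼ NⱼSⱼ.
Σ NⱼSⱼ = 6002·5.99 + 21673·11.8 = 291693.38.
n_{55–64} = 1545·6002·5.99 / 291693.38 = 190.43.

190.43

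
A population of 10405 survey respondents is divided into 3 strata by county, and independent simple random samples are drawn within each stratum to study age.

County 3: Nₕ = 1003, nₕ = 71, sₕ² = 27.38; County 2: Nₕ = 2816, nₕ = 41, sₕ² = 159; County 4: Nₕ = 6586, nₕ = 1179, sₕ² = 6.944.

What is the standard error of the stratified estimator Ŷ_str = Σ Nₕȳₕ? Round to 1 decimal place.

5556.5

Var(Ŷ_str) = Σₕ Nₕ²(1 − fₕ)sₕ²/nₕ.
County 3: 1003²·(1 − 71/1003)·27.38/71 = 360488.94.
County 2: 2816²·(1 − 41/2816)·159/41 = 3.0304624 × 10^7.
County 4: 6586²·(1 − 1179/6586)·6.944/1179 = 209736.49.
Sum = 3.0874849 × 10^7.
SE = √(3.0874849 × 10^7) = 5556.5.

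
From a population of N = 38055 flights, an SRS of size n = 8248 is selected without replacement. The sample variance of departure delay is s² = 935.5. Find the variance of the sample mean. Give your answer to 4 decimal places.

Under SRS without replacement, Var(ȳ) = (1 − f)·s²/n with f = n/N = 8248/38055 = 0.21673893.
Var(ȳ) = (1 − 0.21673893)·935.5/8248 = 0.78326107·0.11342144 = 0.088838595.

0.0888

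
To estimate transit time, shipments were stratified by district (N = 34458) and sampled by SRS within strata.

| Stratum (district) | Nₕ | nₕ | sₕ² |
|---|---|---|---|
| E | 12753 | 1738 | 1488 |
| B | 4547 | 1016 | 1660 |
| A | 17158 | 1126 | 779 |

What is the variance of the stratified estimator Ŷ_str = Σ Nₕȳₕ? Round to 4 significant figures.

3.368 × 10^8

Var(Ŷ_str) = Σₕ Nₕ²(1 − fₕ)sₕ²/nₕ.
E: 12753²·(1 − 1738/12753)·1488/1738 = 1.2026798 × 10^8.
B: 4547²·(1 − 1016/4547)·1660/1016 = 2.6232341 × 10^7.
A: 17158²·(1 − 1126/17158)·779/1126 = 1.9030642 × 10^8.
Sum = 3.3680674 × 10^8.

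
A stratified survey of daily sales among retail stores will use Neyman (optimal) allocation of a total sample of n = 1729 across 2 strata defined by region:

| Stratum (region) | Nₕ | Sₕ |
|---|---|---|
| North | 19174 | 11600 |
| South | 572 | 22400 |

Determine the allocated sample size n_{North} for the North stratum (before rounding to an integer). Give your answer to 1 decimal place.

Neyman allocation: nₕ = n·NₕSₕ / Σⱼ NⱼSⱼ.
Σ NⱼSⱼ = 19174·11600 + 572·22400 = 2.352312 × 10^8.
n_{North} = 1729·19174·11600 / (2.352312 × 10^8) = 1634.8.

1634.8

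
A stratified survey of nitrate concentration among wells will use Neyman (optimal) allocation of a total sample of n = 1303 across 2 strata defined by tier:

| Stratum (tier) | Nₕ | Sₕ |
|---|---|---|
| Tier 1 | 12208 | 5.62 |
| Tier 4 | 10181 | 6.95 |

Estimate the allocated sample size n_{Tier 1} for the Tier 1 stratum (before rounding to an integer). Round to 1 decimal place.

641.5

Neyman allocation: nₕ = n·NₕSₕ / Σⱼ NⱼSⱼ.
Σ NⱼSⱼ = 12208·5.62 + 10181·6.95 = 139366.91.
n_{Tier 1} = 1303·12208·5.62 / 139366.91 = 641.5.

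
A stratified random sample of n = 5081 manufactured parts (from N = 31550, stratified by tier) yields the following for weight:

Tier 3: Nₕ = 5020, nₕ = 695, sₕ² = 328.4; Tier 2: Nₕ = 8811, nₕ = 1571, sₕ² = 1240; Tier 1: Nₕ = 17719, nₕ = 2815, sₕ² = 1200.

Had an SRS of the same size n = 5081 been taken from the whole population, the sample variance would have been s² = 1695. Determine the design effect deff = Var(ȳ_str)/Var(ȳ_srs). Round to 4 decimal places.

Var(ȳ_str) = Σ Wₕ²(1−fₕ)sₕ²/nₕ with Wₕ = Nₕ/31550:
  Tier 3: (5020/31550)²·(1−695/5020)·328.4/695 = 0.010306458
  Tier 2: (8811/31550)²·(1−1571/8811)·1240/1571 = 0.050583694
  Tier 1: (17719/31550)²·(1−2815/17719)·1200/2815 = 0.11309572
  → Var(ȳ_str) = 0.17398587.
Var(ȳ_srs) = (1 − 5081/31550)·1695/5081 = 0.2798715.
deff = 0.17398587 / 0.2798715 = 0.6217.

0.6217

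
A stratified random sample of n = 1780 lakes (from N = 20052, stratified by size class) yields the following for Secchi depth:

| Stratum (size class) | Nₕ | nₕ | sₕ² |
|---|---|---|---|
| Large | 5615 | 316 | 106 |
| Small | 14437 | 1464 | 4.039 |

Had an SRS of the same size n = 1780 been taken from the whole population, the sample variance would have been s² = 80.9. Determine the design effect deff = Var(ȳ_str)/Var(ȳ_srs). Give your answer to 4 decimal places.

Var(ȳ_str) = Σ Wₕ²(1−fₕ)sₕ²/nₕ with Wₕ = Nₕ/20052:
  Large: (5615/20052)²·(1−316/5615)·106/316 = 0.024822589
  Small: (14437/20052)²·(1−1464/14437)·4.039/1464 = 0.0012850936
  → Var(ȳ_str) = 0.026107683.
Var(ȳ_srs) = (1 − 1780/20052)·80.9/1780 = 0.041414928.
deff = 0.026107683 / 0.041414928 = 0.6304.

0.6304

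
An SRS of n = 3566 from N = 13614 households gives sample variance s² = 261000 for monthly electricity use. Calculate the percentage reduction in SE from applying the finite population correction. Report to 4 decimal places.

14.0894

f = n/N = 3566/13614 = 0.26193624.
SE_no-fpc = √(s²/n) = 8.5551885; SE_fpc = √((1−f)s²/n) = 7.349817.
Ratio = √(1−f) = 0.85910637. Reduction = 100·(1 − 0.85910637) = 14.0894%.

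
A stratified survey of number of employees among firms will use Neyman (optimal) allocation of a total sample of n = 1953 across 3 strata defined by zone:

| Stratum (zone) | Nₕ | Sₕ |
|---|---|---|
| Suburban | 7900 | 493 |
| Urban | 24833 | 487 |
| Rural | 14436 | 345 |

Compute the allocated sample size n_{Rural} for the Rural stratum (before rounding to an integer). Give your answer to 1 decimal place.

463.9

Neyman allocation: nₕ = n·NₕSₕ / Σⱼ NⱼSⱼ.
Σ NⱼSⱼ = 7900·493 + 24833·487 + 14436·345 = 2.0968791 × 10^7.
n_{Rural} = 1953·14436·345 / (2.0968791 × 10^7) = 463.9.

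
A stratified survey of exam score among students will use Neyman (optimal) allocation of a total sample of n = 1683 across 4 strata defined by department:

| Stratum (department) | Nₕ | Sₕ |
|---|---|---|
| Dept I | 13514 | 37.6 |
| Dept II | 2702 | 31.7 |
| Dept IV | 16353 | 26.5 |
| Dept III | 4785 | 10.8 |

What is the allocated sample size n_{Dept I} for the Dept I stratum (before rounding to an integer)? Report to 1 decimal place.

792.7

Neyman allocation: nₕ = n·NₕSₕ / Σⱼ NⱼSⱼ.
Σ NⱼSⱼ = 13514·37.6 + 2702·31.7 + 16353·26.5 + 4785·10.8 = 1.0788123 × 10^6.
n_{Dept I} = 1683·13514·37.6 / (1.0788123 × 10^6) = 792.7.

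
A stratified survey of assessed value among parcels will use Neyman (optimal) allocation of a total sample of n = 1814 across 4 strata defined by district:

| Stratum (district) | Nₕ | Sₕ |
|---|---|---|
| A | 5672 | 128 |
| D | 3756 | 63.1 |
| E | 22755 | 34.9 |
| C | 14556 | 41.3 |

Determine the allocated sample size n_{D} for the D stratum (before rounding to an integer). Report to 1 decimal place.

182.3

Neyman allocation: nₕ = n·NₕSₕ / Σⱼ NⱼSⱼ.
Σ NⱼSⱼ = 5672·128 + 3756·63.1 + 22755·34.9 + 14556·41.3 = 2.3583319 × 10^6.
n_{D} = 1814·3756·63.1 / (2.3583319 × 10^6) = 182.3.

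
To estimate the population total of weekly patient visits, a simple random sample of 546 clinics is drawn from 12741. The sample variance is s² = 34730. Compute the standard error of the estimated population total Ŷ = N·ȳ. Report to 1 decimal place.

99414.3

Var(Ŷ) = N²·Var(ȳ) = N²·(1 − n/N)·s²/n.
f = 546/12741 = 0.04285378; Var(ȳ) = 0.95714622·34730/546 = 60.882213.
Var(Ŷ) = 12741² · 60.882213 = 9.8831972 × 10^9.
SE(Ŷ) = √(9.8831972 × 10^9) = 99414.3.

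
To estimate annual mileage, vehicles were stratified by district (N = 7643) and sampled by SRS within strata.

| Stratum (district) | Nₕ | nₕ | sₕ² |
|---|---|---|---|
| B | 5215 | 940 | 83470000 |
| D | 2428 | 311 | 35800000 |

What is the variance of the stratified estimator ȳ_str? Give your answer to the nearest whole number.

44018

Var(ȳ_str) = Σₕ Wₕ²(1 − fₕ)sₕ²/nₕ with Wₕ = Nₕ/N, N = 7643.
B: Wₕ = 0.68232369; term = 0.68232369²·(1 − 0.18024928)·83470000/940 = 33889.509.
D: Wₕ = 0.31767631; term = 0.31767631²·(1 − 0.12808896)·35800000/311 = 10128.951.
Sum = 44018.46.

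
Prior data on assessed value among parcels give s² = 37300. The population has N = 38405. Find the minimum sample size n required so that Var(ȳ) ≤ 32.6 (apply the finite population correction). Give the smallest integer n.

Without fpc, n₀ = s²/D = 37300/32.6 = 1144.1718.
With fpc, (1 − n/N)·s²/n ≤ D requires n ≥ n₀/(1 + n₀/N) = 1144.1718/(1 + 1144.1718/38405) = 1111.0705.
Rounding up, n = 1112.

1112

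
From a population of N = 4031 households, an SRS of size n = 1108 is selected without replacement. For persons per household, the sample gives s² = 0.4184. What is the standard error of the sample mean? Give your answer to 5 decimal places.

Under SRS without replacement, Var(ȳ) = (1 − f)·s²/n with f = n/N = 1108/4031 = 0.27486976.
Var(ȳ) = (1 − 0.27486976)·0.4184/1108 = 0.72513024·3.7761733 × 10^-4 = 2.7382174 × 10^-4.
SE(ȳ) = √(2.7382174 × 10^-4) = 0.01655.

0.01655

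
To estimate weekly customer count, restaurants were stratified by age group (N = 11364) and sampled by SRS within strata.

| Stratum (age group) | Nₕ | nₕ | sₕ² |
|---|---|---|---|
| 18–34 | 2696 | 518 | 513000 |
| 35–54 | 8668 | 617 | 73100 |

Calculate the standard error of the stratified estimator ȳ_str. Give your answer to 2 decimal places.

10.44

Var(ȳ_str) = Σₕ Wₕ²(1 − fₕ)sₕ²/nₕ with Wₕ = Nₕ/N, N = 11364.
18–34: Wₕ = 0.23724041; term = 0.23724041²·(1 − 0.19213650)·513000/518 = 45.030101.
35–54: Wₕ = 0.76275959; term = 0.76275959²·(1 − 0.07118136)·73100/617 = 64.023364.
Sum = 109.05347.
SE = √(109.05347) = 10.44.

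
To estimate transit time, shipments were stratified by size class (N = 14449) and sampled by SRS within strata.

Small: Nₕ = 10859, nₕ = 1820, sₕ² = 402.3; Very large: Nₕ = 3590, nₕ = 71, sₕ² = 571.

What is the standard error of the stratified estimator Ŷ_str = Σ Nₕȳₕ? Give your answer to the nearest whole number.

Var(Ŷ_str) = Σₕ Nₕ²(1 − fₕ)sₕ²/nₕ.
Small: 10859²·(1 − 1820/10859)·402.3/1820 = 2.1696459 × 10^7.
Very large: 3590²·(1 − 71/3590)·571/71 = 1.0159948 × 10^8.
Sum = 1.2329594 × 10^8.
SE = √(1.2329594 × 10^8) = 11104.

11104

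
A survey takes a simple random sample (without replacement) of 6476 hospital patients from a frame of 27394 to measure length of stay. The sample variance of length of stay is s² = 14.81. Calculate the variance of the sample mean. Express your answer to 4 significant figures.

0.001746

Under SRS without replacement, Var(ȳ) = (1 − f)·s²/n with f = n/N = 6476/27394 = 0.23640213.
Var(ȳ) = (1 − 0.23640213)·14.81/6476 = 0.76359787·0.0022869055 = 0.0017462762.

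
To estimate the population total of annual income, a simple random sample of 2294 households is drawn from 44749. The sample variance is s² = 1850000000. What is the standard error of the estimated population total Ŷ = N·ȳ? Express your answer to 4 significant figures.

Var(Ŷ) = N²·Var(ȳ) = N²·(1 − n/N)·s²/n.
f = 2294/44749 = 0.05126372; Var(ȳ) = 0.94873628·1850000000/2294 = 765109.91.
Var(Ŷ) = 44749² · 765109.91 = 1.5321119 × 10^15.
SE(Ŷ) = √(1.5321119 × 10^15) = 3.914 × 10^7.

3.914 × 10^7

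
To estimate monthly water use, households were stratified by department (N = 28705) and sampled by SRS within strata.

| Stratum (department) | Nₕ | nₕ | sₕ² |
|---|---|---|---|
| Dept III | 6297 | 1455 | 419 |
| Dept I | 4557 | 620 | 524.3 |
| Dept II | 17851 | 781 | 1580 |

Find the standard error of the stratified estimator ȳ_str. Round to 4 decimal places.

Var(ȳ_str) = Σₕ Wₕ²(1 − fₕ)sₕ²/nₕ with Wₕ = Nₕ/N, N = 28705.
Dept III: Wₕ = 0.21936945; term = 0.21936945²·(1 − 0.23106241)·419/1455 = 0.010656005.
Dept I: Wₕ = 0.15875283; term = 0.15875283²·(1 − 0.13605442)·524.3/620 = 0.018412701.
Dept II: Wₕ = 0.62187772; term = 0.62187772²·(1 − 0.04375105)·1580/781 = 0.74814714.
Sum = 0.77721585.
SE = √(0.77721585) = 0.8816.

0.8816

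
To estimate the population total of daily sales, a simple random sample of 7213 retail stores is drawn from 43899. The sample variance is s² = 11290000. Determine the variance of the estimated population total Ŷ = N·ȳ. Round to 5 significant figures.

Var(Ŷ) = N²·Var(ȳ) = N²·(1 − n/N)·s²/n.
f = 7213/43899 = 0.16430898; Var(ȳ) = 0.83569102·11290000/7213 = 1308.0482.
Var(Ŷ) = 43899² · 1308.0482 = 2.5207687 × 10^12.

2.5208 × 10^12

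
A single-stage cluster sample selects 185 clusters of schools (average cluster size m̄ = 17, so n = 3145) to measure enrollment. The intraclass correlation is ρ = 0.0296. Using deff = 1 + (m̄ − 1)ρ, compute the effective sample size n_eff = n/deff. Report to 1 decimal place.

deff = 1 + (17 − 1)·0.0296 = 1 + 0.4736 = 1.4736.
n_eff = 3145 / 1.4736 = 2134.2.

2134.2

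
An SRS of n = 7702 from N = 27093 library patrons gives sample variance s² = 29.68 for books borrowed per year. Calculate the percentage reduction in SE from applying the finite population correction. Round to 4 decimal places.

f = n/N = 7702/27093 = 0.28428007.
SE_no-fpc = √(s²/n) = 0.062076924; SE_fpc = √((1−f)s²/n) = 0.052517222.
Ratio = √(1−f) = 0.84600232. Reduction = 100·(1 − 0.84600232) = 15.3998%.

15.3998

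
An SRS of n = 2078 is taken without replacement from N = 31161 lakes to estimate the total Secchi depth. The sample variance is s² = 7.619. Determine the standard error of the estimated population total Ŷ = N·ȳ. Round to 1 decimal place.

1822.9

Var(Ŷ) = N²·Var(ȳ) = N²·(1 − n/N)·s²/n.
f = 2078/31161 = 0.06668592; Var(ȳ) = 0.93331408·7.619/2078 = 0.0034220019.
Var(Ŷ) = 31161² · 0.0034220019 = 3.322791 × 10^6.
SE(Ŷ) = √(3.322791 × 10^6) = 1822.9.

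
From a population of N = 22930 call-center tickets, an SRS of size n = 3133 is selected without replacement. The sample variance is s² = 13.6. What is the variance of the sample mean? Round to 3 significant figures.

0.00375

Under SRS without replacement, Var(ȳ) = (1 − f)·s²/n with f = n/N = 3133/22930 = 0.13663323.
Var(ȳ) = (1 − 0.13663323)·13.6/3133 = 0.86336677·0.0043408873 = 0.0037477779.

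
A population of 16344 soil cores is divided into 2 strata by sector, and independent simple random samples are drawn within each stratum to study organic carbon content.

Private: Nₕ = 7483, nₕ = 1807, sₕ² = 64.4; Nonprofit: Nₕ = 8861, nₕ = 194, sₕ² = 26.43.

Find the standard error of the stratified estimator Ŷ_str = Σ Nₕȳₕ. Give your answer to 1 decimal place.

3460.7

Var(Ŷ_str) = Σₕ Nₕ²(1 − fₕ)sₕ²/nₕ.
Private: 7483²·(1 − 1807/7483)·64.4/1807 = 1.513721 × 10^6.
Nonprofit: 8861²·(1 − 194/8861)·26.43/194 = 1.0462777 × 10^7.
Sum = 1.1976498 × 10^7.
SE = √(1.1976498 × 10^7) = 3460.7.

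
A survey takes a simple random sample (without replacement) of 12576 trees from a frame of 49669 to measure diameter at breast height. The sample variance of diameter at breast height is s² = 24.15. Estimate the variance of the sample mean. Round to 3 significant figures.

Under SRS without replacement, Var(ȳ) = (1 − f)·s²/n with f = n/N = 12576/49669 = 0.25319616.
Var(ȳ) = (1 − 0.25319616)·24.15/12576 = 0.74680384·0.0019203244 = 0.0014341057.

0.00143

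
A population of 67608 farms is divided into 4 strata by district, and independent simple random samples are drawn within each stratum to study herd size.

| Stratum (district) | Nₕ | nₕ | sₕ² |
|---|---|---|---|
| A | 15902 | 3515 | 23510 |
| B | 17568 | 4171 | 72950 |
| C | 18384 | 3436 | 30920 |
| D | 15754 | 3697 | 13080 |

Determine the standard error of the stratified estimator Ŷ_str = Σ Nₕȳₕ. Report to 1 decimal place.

Var(Ŷ_str) = Σₕ Nₕ²(1 − fₕ)sₕ²/nₕ.
A: 15902²·(1 − 3515/15902)·23510/3515 = 1.3174835 × 10^9.
B: 17568²·(1 − 4171/17568)·72950/4171 = 4.1163755 × 10^9.
C: 18384²·(1 − 3436/18384)·30920/3436 = 2.4729164 × 10^9.
D: 15754²·(1 − 3697/15754)·13080/3697 = 6.7202959 × 10^8.
Sum = 8.578805 × 10^9.
SE = √(8.578805 × 10^9) = 92621.8.

92621.8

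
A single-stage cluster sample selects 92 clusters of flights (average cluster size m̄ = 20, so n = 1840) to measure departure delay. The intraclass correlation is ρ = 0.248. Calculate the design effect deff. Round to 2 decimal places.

deff = 1 + (20 − 1)·0.248 = 1 + 4.712 = 5.712.

5.71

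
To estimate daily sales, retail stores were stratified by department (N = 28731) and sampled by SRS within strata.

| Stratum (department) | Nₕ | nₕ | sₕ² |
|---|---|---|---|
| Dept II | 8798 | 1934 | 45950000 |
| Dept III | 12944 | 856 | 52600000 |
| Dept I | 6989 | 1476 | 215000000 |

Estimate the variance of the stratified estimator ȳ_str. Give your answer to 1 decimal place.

Var(ȳ_str) = Σₕ Wₕ²(1 − fₕ)sₕ²/nₕ with Wₕ = Nₕ/N, N = 28731.
Dept II: Wₕ = 0.30621976; term = 0.30621976²·(1 − 0.21982269)·45950000/1934 = 1738.1562.
Dept III: Wₕ = 0.45052382; term = 0.45052382²·(1 − 0.06613103)·52600000/856 = 11647.52.
Dept I: Wₕ = 0.24325641; term = 0.24325641²·(1 − 0.21118901)·215000000/1476 = 6799.1348.
Sum = 20184.811.

20184.8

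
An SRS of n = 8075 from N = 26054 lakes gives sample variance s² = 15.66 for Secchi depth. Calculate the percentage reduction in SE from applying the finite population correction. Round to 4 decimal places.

16.9297

f = n/N = 8075/26054 = 0.30993322.
SE_no-fpc = √(s²/n) = 0.044037698; SE_fpc = √((1−f)s²/n) = 0.03658223.
Ratio = √(1−f) = 0.83070258. Reduction = 100·(1 − 0.83070258) = 16.9297%.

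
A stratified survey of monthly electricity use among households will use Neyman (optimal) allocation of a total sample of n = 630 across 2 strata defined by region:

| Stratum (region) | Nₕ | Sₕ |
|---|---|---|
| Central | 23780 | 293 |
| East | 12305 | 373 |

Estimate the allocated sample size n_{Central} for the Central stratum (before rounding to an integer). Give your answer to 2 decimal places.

Neyman allocation: nₕ = n·NₕSₕ / Σⱼ NⱼSⱼ.
Σ NⱼSⱼ = 23780·293 + 12305·373 = 1.1557305 × 10^7.
n_{Central} = 630·23780·293 / (1.1557305 × 10^7) = 379.81.

379.81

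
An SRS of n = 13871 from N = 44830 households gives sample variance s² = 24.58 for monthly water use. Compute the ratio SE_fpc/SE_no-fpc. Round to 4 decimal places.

f = n/N = 13871/44830 = 0.30941334.
SE_no-fpc = √(s²/n) = 0.042095634; SE_fpc = √((1−f)s²/n) = 0.034982122.
Ratio = √(1−f) = 0.83101544.

0.8310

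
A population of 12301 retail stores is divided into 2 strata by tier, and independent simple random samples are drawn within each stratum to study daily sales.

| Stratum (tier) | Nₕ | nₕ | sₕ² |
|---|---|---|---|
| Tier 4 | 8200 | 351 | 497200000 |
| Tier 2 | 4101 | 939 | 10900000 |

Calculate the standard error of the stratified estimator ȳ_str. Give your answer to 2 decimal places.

776.86

Var(ȳ_str) = Σₕ Wₕ²(1 − fₕ)sₕ²/nₕ with Wₕ = Nₕ/N, N = 12301.
Tier 4: Wₕ = 0.66661247; term = 0.66661247²·(1 − 0.04280488)·497200000/351 = 602519.83.
Tier 2: Wₕ = 0.33338753; term = 0.33338753²·(1 − 0.22896854)·10900000/939 = 994.79067.
Sum = 603514.62.
SE = √(603514.62) = 776.86.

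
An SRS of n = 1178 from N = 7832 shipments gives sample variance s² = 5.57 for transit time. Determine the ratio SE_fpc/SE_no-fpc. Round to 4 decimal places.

0.9217

f = n/N = 1178/7832 = 0.15040858.
SE_no-fpc = √(s²/n) = 0.068763022; SE_fpc = √((1−f)s²/n) = 0.063381135.
Ratio = √(1−f) = 0.92173284.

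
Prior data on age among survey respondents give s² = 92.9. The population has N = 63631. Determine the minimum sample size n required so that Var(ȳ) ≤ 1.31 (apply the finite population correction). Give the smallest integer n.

71

Without fpc, n₀ = s²/D = 92.9/1.31 = 70.9160.
With fpc, (1 − n/N)·s²/n ≤ D requires n ≥ n₀/(1 + n₀/N) = 70.9160/(1 + 70.9160/63631) = 70.8371.
Rounding up, n = 71.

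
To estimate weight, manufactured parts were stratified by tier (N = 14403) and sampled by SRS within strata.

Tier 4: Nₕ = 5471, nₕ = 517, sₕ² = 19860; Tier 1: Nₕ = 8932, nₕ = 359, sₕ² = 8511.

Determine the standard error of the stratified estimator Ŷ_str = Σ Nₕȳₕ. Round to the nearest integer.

53446

Var(Ŷ_str) = Σₕ Nₕ²(1 − fₕ)sₕ²/nₕ.
Tier 4: 5471²·(1 − 517/5471)·19860/517 = 1.0411455 × 10^9.
Tier 1: 8932²·(1 − 359/8932)·8511/359 = 1.8153806 × 10^9.
Sum = 2.8565261 × 10^9.
SE = √(2.8565261 × 10^9) = 53446.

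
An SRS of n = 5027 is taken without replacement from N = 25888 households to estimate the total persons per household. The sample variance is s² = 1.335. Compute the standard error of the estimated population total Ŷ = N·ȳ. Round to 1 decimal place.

Var(Ŷ) = N²·Var(ȳ) = N²·(1 − n/N)·s²/n.
f = 5027/25888 = 0.19418263; Var(ȳ) = 0.80581737·1.335/5027 = 2.1399765 × 10^-4.
Var(Ŷ) = 25888² · (2.1399765 × 10^-4) = 143418.77.
SE(Ŷ) = √(143418.77) = 378.7.

378.7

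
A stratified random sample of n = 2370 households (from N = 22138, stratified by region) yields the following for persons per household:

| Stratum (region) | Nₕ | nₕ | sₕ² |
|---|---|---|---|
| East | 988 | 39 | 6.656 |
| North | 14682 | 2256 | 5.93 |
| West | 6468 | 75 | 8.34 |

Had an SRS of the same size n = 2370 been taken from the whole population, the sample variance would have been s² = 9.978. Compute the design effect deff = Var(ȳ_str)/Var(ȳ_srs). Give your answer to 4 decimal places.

Var(ȳ_str) = Σ Wₕ²(1−fₕ)sₕ²/nₕ with Wₕ = Nₕ/22138:
  East: (988/22138)²·(1−39/988)·6.656/39 = 3.2650896 × 10^-4
  North: (14682/22138)²·(1−2256/14682)·5.93/2256 = 9.7848777 × 10^-4
  West: (6468/22138)²·(1−75/6468)·8.34/75 = 0.0093821579
  → Var(ȳ_str) = 0.010687155.
Var(ȳ_srs) = (1 − 2370/22138)·9.978/2370 = 0.0037594084.
deff = 0.010687155 / 0.0037594084 = 2.8428.

2.8428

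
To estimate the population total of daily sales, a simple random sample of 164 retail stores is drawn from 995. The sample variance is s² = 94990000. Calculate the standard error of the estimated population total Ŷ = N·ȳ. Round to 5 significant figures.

692040

Var(Ŷ) = N²·Var(ȳ) = N²·(1 − n/N)·s²/n.
f = 164/995 = 0.16482412; Var(ȳ) = 0.83517588·94990000/164 = 483739.98.
Var(Ŷ) = 995² · 483739.98 = 4.7891467 × 10^11.
SE(Ŷ) = √(4.7891467 × 10^11) = 692040.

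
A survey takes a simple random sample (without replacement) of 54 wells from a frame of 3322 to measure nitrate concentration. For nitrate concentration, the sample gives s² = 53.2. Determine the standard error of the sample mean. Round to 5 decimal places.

0.98446

Under SRS without replacement, Var(ȳ) = (1 − f)·s²/n with f = n/N = 54/3322 = 0.01625527.
Var(ȳ) = (1 − 0.01625527)·53.2/54 = 0.98374473·0.98518519 = 0.96917074.
SE(ȳ) = √(0.96917074) = 0.98446.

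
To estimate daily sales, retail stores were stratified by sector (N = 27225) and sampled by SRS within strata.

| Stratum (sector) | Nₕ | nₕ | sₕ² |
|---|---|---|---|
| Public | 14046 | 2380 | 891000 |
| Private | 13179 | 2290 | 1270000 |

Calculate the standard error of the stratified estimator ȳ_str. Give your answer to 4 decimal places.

13.7891

Var(ȳ_str) = Σₕ Wₕ²(1 − fₕ)sₕ²/nₕ with Wₕ = Nₕ/N, N = 27225.
Public: Wₕ = 0.51592287; term = 0.51592287²·(1 − 0.16944326)·891000/2380 = 82.763644.
Private: Wₕ = 0.48407713; term = 0.48407713²·(1 − 0.17376129)·1270000/2290 = 107.37494.
Sum = 190.13858.
SE = √(190.13858) = 13.7891.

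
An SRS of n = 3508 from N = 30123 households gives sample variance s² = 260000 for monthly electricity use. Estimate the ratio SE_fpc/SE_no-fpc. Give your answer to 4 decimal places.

0.9400

f = n/N = 3508/30123 = 0.11645586.
SE_no-fpc = √(s²/n) = 8.6090827; SE_fpc = √((1−f)s²/n) = 8.092282.
Ratio = √(1−f) = 0.93997028.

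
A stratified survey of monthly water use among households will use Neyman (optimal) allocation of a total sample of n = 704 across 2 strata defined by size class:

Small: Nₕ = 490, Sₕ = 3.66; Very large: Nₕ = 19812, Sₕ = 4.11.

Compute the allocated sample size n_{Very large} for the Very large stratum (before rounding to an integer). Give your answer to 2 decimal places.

688.83

Neyman allocation: nₕ = n·NₕSₕ / Σⱼ NⱼSⱼ.
Σ NⱼSⱼ = 490·3.66 + 19812·4.11 = 83220.72.
n_{Very large} = 704·19812·4.11 / 83220.72 = 688.83.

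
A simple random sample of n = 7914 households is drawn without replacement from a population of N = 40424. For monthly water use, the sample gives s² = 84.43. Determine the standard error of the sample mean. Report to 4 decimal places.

0.0926

Under SRS without replacement, Var(ȳ) = (1 − f)·s²/n with f = n/N = 7914/40424 = 0.19577479.
Var(ȳ) = (1 − 0.19577479)·84.43/7914 = 0.80422521·0.010668436 = 0.008579825.
SE(ȳ) = √(0.008579825) = 0.0926.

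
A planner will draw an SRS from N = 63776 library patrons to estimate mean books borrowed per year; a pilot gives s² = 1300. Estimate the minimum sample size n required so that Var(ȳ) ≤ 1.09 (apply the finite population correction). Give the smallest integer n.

1171

Without fpc, n₀ = s²/D = 1300/1.09 = 1192.6606.
With fpc, (1 − n/N)·s²/n ≤ D requires n ≥ n₀/(1 + n₀/N) = 1192.6606/(1 + 1192.6606/63776) = 1170.7664.
Rounding up, n = 1171.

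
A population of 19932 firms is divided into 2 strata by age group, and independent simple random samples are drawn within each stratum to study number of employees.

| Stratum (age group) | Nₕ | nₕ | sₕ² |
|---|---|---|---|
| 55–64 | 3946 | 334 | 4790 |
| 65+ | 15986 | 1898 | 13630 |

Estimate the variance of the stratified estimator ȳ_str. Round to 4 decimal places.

4.5854

Var(ȳ_str) = Σₕ Wₕ²(1 − fₕ)sₕ²/nₕ with Wₕ = Nₕ/N, N = 19932.
55–64: Wₕ = 0.19797311; term = 0.19797311²·(1 − 0.08464268)·4790/334 = 0.51450798.
65+: Wₕ = 0.80202689; term = 0.80202689²·(1 − 0.11872889)·13630/1898 = 4.0708682.
Sum = 4.5853762.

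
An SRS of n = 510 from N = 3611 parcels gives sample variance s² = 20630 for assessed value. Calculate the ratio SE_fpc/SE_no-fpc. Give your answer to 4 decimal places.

f = n/N = 510/3611 = 0.14123511.
SE_no-fpc = √(s²/n) = 6.3601085; SE_fpc = √((1−f)s²/n) = 5.8938851.
Ratio = √(1−f) = 0.92669568.

0.9267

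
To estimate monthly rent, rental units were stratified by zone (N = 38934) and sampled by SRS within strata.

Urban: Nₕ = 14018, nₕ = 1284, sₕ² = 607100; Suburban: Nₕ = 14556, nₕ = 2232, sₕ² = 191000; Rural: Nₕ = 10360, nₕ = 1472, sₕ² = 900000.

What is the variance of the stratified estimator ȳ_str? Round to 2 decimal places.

Var(ȳ_str) = Σₕ Wₕ²(1 − fₕ)sₕ²/nₕ with Wₕ = Nₕ/N, N = 38934.
Urban: Wₕ = 0.36004520; term = 0.36004520²·(1 − 0.09159652)·607100/1284 = 55.678569.
Suburban: Wₕ = 0.37386346; term = 0.37386346²·(1 − 0.15333883)·191000/2232 = 10.126861.
Rural: Wₕ = 0.26609133; term = 0.26609133²·(1 − 0.14208494)·900000/1472 = 37.139876.
Sum = 102.94531.

102.95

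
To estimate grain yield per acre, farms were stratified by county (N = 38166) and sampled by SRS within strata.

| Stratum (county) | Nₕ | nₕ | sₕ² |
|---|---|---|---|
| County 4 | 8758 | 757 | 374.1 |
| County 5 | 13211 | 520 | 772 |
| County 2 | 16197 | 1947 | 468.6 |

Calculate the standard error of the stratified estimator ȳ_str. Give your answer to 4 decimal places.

0.4825

Var(ȳ_str) = Σₕ Wₕ²(1 − fₕ)sₕ²/nₕ with Wₕ = Nₕ/N, N = 38166.
County 4: Wₕ = 0.22947126; term = 0.22947126²·(1 − 0.08643526)·374.1/757 = 0.023773206.
County 5: Wₕ = 0.34614578; term = 0.34614578²·(1 − 0.03936114)·772/520 = 0.17088038.
County 2: Wₕ = 0.42438296; term = 0.42438296²·(1 − 0.12020745)·468.6/1947 = 0.038135767.
Sum = 0.23278935.
SE = √(0.23278935) = 0.4825.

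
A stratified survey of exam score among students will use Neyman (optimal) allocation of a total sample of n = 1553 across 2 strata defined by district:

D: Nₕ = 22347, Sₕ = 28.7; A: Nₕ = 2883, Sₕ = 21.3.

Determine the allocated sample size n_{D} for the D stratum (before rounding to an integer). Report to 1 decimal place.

1417.3

Neyman allocation: nₕ = n·NₕSₕ / Σⱼ NⱼSⱼ.
Σ NⱼSⱼ = 22347·28.7 + 2883·21.3 = 702766.8.
n_{D} = 1553·22347·28.7 / 702766.8 = 1417.3.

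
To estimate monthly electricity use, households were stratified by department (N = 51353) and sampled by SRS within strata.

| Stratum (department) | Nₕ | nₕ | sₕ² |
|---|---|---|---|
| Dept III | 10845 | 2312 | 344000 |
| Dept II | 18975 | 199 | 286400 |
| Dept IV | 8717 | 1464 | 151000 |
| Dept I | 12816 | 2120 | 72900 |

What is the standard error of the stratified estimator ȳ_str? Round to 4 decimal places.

Var(ȳ_str) = Σₕ Wₕ²(1 − fₕ)sₕ²/nₕ with Wₕ = Nₕ/N, N = 51353.
Dept III: Wₕ = 0.21118533; term = 0.21118533²·(1 − 0.21318580)·344000/2312 = 5.2211993.
Dept II: Wₕ = 0.36950129; term = 0.36950129²·(1 − 0.01048748)·286400/199 = 194.43442.
Dept IV: Wₕ = 0.16974666; term = 0.16974666²·(1 − 0.16794769)·151000/1464 = 2.4727998.
Dept I: Wₕ = 0.24956672; term = 0.24956672²·(1 − 0.16541823)·72900/2120 = 1.7874501.
Sum = 203.91587.
SE = √(203.91587) = 14.2799.

14.2799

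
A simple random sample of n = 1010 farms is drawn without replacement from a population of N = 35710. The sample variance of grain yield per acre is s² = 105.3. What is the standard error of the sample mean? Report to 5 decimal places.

Under SRS without replacement, Var(ȳ) = (1 − f)·s²/n with f = n/N = 1010/35710 = 0.02828339.
Var(ȳ) = (1 − 0.02828339)·105.3/1010 = 0.97171661·0.10425743 = 0.10130867.
SE(ȳ) = √(0.10130867) = 0.31829.

0.31829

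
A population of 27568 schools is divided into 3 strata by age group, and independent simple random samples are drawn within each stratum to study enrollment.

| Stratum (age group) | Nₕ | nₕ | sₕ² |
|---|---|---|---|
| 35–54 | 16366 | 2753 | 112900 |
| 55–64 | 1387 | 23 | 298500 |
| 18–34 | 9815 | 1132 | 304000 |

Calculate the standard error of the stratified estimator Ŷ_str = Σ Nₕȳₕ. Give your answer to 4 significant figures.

Var(Ŷ_str) = Σₕ Nₕ²(1 − fₕ)sₕ²/nₕ.
35–54: 16366²·(1 − 2753/16366)·112900/2753 = 9.1365897 × 10^9.
55–64: 1387²·(1 − 23/1387)·298500/23 = 2.4553156 × 10^10.
18–34: 9815²·(1 − 1132/9815)·304000/1132 = 2.2886915 × 10^10.
Sum = 5.6576661 × 10^10.
SE = √(5.6576661 × 10^10) = 237900.

237900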